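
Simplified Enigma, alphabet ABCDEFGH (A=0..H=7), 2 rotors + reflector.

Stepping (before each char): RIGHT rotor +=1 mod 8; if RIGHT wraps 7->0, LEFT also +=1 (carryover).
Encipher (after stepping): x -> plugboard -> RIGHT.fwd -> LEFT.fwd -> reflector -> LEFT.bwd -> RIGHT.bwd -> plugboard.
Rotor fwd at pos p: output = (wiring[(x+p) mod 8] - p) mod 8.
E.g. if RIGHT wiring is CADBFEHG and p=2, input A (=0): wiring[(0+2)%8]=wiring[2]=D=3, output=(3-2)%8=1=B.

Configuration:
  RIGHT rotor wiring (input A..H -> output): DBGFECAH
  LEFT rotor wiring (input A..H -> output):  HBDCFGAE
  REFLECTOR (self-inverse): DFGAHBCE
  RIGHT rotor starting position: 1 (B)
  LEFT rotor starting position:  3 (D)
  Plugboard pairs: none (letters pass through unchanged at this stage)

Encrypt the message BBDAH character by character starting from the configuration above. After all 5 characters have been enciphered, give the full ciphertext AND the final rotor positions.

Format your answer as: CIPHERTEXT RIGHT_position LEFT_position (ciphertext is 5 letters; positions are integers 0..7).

Char 1 ('B'): step: R->2, L=3; B->plug->B->R->D->L->F->refl->B->L'->E->R'->A->plug->A
Char 2 ('B'): step: R->3, L=3; B->plug->B->R->B->L->C->refl->G->L'->G->R'->G->plug->G
Char 3 ('D'): step: R->4, L=3; D->plug->D->R->D->L->F->refl->B->L'->E->R'->C->plug->C
Char 4 ('A'): step: R->5, L=3; A->plug->A->R->F->L->E->refl->H->L'->A->R'->G->plug->G
Char 5 ('H'): step: R->6, L=3; H->plug->H->R->E->L->B->refl->F->L'->D->R'->D->plug->D
Final: ciphertext=AGCGD, RIGHT=6, LEFT=3

Answer: AGCGD 6 3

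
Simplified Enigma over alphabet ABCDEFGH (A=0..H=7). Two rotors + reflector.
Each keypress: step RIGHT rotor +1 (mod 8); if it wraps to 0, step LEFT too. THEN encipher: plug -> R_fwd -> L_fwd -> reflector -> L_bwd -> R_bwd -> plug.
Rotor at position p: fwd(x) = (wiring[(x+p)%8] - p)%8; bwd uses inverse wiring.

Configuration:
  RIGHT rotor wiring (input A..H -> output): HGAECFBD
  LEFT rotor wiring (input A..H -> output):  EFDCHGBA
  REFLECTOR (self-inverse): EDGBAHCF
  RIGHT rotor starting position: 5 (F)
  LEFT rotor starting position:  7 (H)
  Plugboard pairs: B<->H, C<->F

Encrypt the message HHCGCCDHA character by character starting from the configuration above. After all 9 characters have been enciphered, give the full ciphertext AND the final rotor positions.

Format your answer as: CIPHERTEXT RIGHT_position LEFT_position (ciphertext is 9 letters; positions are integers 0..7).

Char 1 ('H'): step: R->6, L=7; H->plug->B->R->F->L->A->refl->E->L'->D->R'->A->plug->A
Char 2 ('H'): step: R->7, L=7; H->plug->B->R->A->L->B->refl->D->L'->E->R'->A->plug->A
Char 3 ('C'): step: R->0, L->0 (L advanced); C->plug->F->R->F->L->G->refl->C->L'->D->R'->H->plug->B
Char 4 ('G'): step: R->1, L=0; G->plug->G->R->C->L->D->refl->B->L'->G->R'->H->plug->B
Char 5 ('C'): step: R->2, L=0; C->plug->F->R->B->L->F->refl->H->L'->E->R'->H->plug->B
Char 6 ('C'): step: R->3, L=0; C->plug->F->R->E->L->H->refl->F->L'->B->R'->A->plug->A
Char 7 ('D'): step: R->4, L=0; D->plug->D->R->H->L->A->refl->E->L'->A->R'->H->plug->B
Char 8 ('H'): step: R->5, L=0; H->plug->B->R->E->L->H->refl->F->L'->B->R'->E->plug->E
Char 9 ('A'): step: R->6, L=0; A->plug->A->R->D->L->C->refl->G->L'->F->R'->B->plug->H
Final: ciphertext=AABBBABEH, RIGHT=6, LEFT=0

Answer: AABBBABEH 6 0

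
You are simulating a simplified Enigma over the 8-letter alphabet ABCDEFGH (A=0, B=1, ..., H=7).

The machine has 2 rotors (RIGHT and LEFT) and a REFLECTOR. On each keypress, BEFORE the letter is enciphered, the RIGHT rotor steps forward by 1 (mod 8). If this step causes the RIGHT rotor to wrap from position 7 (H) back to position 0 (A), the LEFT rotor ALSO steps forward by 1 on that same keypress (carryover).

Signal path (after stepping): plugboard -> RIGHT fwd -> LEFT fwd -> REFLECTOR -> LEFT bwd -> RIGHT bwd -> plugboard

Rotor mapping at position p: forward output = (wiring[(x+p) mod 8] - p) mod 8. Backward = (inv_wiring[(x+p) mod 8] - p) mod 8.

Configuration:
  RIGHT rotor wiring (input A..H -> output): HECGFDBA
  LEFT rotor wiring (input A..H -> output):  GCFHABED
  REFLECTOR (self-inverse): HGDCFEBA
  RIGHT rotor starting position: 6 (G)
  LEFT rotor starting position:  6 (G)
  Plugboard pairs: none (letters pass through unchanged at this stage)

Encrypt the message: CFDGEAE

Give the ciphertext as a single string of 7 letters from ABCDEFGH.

Char 1 ('C'): step: R->7, L=6; C->plug->C->R->F->L->B->refl->G->L'->A->R'->B->plug->B
Char 2 ('F'): step: R->0, L->7 (L advanced); F->plug->F->R->D->L->G->refl->B->L'->F->R'->E->plug->E
Char 3 ('D'): step: R->1, L=7; D->plug->D->R->E->L->A->refl->H->L'->B->R'->B->plug->B
Char 4 ('G'): step: R->2, L=7; G->plug->G->R->F->L->B->refl->G->L'->D->R'->C->plug->C
Char 5 ('E'): step: R->3, L=7; E->plug->E->R->F->L->B->refl->G->L'->D->R'->A->plug->A
Char 6 ('A'): step: R->4, L=7; A->plug->A->R->B->L->H->refl->A->L'->E->R'->D->plug->D
Char 7 ('E'): step: R->5, L=7; E->plug->E->R->H->L->F->refl->E->L'->A->R'->H->plug->H

Answer: BEBCADH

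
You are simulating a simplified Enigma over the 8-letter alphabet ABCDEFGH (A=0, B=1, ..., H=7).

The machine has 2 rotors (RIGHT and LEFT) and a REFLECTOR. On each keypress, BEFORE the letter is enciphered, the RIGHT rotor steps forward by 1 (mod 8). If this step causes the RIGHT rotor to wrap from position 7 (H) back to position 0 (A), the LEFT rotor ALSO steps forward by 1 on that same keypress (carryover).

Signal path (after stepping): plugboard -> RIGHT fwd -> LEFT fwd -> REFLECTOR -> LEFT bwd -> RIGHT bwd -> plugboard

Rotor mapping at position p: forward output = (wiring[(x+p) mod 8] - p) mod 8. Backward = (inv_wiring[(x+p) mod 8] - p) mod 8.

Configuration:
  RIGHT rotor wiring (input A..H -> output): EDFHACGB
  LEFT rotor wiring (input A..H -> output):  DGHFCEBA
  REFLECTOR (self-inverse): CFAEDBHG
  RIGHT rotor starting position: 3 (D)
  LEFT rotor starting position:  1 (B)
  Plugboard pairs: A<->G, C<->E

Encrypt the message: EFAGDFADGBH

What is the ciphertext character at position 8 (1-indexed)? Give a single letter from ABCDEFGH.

Char 1 ('E'): step: R->4, L=1; E->plug->C->R->C->L->E->refl->D->L'->E->R'->A->plug->G
Char 2 ('F'): step: R->5, L=1; F->plug->F->R->A->L->F->refl->B->L'->D->R'->H->plug->H
Char 3 ('A'): step: R->6, L=1; A->plug->G->R->C->L->E->refl->D->L'->E->R'->H->plug->H
Char 4 ('G'): step: R->7, L=1; G->plug->A->R->C->L->E->refl->D->L'->E->R'->C->plug->E
Char 5 ('D'): step: R->0, L->2 (L advanced); D->plug->D->R->H->L->E->refl->D->L'->B->R'->H->plug->H
Char 6 ('F'): step: R->1, L=2; F->plug->F->R->F->L->G->refl->H->L'->E->R'->B->plug->B
Char 7 ('A'): step: R->2, L=2; A->plug->G->R->C->L->A->refl->C->L'->D->R'->A->plug->G
Char 8 ('D'): step: R->3, L=2; D->plug->D->R->D->L->C->refl->A->L'->C->R'->H->plug->H

H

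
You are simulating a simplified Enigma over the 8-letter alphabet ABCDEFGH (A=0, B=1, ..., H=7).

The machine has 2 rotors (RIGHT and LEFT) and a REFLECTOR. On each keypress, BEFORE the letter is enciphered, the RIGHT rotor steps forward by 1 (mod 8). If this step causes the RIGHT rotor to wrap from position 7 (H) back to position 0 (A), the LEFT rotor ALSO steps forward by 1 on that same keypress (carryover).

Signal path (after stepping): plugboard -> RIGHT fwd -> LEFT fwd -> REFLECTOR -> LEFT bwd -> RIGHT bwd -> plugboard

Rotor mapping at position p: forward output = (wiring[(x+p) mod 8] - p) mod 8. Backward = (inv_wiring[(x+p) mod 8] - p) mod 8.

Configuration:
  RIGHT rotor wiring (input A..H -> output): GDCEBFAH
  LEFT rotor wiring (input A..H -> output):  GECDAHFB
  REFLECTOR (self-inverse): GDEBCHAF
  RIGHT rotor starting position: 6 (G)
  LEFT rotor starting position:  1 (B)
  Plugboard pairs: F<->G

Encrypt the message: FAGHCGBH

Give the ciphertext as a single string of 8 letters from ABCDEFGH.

Char 1 ('F'): step: R->7, L=1; F->plug->G->R->G->L->A->refl->G->L'->E->R'->C->plug->C
Char 2 ('A'): step: R->0, L->2 (L advanced); A->plug->A->R->G->L->E->refl->C->L'->H->R'->H->plug->H
Char 3 ('G'): step: R->1, L=2; G->plug->F->R->H->L->C->refl->E->L'->G->R'->G->plug->F
Char 4 ('H'): step: R->2, L=2; H->plug->H->R->B->L->B->refl->D->L'->E->R'->G->plug->F
Char 5 ('C'): step: R->3, L=2; C->plug->C->R->C->L->G->refl->A->L'->A->R'->G->plug->F
Char 6 ('G'): step: R->4, L=2; G->plug->F->R->H->L->C->refl->E->L'->G->R'->G->plug->F
Char 7 ('B'): step: R->5, L=2; B->plug->B->R->D->L->F->refl->H->L'->F->R'->F->plug->G
Char 8 ('H'): step: R->6, L=2; H->plug->H->R->H->L->C->refl->E->L'->G->R'->F->plug->G

Answer: CHFFFFGG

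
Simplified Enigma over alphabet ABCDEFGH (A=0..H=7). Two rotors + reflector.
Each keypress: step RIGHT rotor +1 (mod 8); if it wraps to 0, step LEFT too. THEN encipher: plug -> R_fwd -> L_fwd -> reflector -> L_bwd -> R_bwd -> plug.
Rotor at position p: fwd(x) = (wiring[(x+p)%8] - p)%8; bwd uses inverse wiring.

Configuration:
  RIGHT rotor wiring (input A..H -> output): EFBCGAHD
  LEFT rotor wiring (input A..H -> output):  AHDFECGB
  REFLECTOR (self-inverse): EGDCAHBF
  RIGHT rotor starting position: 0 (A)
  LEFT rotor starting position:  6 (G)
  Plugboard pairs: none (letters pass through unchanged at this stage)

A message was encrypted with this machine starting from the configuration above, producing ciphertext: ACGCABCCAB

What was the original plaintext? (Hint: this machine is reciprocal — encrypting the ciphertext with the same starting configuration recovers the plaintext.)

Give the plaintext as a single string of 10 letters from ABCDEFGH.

Answer: DEFHCFEACD

Derivation:
Char 1 ('A'): step: R->1, L=6; A->plug->A->R->E->L->F->refl->H->L'->F->R'->D->plug->D
Char 2 ('C'): step: R->2, L=6; C->plug->C->R->E->L->F->refl->H->L'->F->R'->E->plug->E
Char 3 ('G'): step: R->3, L=6; G->plug->G->R->C->L->C->refl->D->L'->B->R'->F->plug->F
Char 4 ('C'): step: R->4, L=6; C->plug->C->R->D->L->B->refl->G->L'->G->R'->H->plug->H
Char 5 ('A'): step: R->5, L=6; A->plug->A->R->D->L->B->refl->G->L'->G->R'->C->plug->C
Char 6 ('B'): step: R->6, L=6; B->plug->B->R->F->L->H->refl->F->L'->E->R'->F->plug->F
Char 7 ('C'): step: R->7, L=6; C->plug->C->R->G->L->G->refl->B->L'->D->R'->E->plug->E
Char 8 ('C'): step: R->0, L->7 (L advanced); C->plug->C->R->B->L->B->refl->G->L'->E->R'->A->plug->A
Char 9 ('A'): step: R->1, L=7; A->plug->A->R->E->L->G->refl->B->L'->B->R'->C->plug->C
Char 10 ('B'): step: R->2, L=7; B->plug->B->R->A->L->C->refl->D->L'->G->R'->D->plug->D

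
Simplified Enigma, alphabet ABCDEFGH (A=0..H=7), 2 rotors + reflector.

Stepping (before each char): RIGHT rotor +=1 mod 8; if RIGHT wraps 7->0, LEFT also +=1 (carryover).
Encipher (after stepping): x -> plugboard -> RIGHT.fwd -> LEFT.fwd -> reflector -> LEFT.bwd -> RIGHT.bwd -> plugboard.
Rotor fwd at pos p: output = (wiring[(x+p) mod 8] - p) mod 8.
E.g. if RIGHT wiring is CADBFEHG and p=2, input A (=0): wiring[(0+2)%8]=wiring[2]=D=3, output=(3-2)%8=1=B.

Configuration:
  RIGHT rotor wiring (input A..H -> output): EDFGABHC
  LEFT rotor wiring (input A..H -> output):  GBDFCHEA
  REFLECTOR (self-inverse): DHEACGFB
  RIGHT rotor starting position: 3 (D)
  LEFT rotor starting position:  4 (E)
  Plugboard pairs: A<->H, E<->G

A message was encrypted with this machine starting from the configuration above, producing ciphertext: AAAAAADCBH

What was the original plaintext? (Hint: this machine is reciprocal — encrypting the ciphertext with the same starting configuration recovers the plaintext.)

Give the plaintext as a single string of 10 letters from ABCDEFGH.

Char 1 ('A'): step: R->4, L=4; A->plug->H->R->C->L->A->refl->D->L'->B->R'->G->plug->E
Char 2 ('A'): step: R->5, L=4; A->plug->H->R->D->L->E->refl->C->L'->E->R'->A->plug->H
Char 3 ('A'): step: R->6, L=4; A->plug->H->R->D->L->E->refl->C->L'->E->R'->B->plug->B
Char 4 ('A'): step: R->7, L=4; A->plug->H->R->A->L->G->refl->F->L'->F->R'->B->plug->B
Char 5 ('A'): step: R->0, L->5 (L advanced); A->plug->H->R->C->L->D->refl->A->L'->G->R'->D->plug->D
Char 6 ('A'): step: R->1, L=5; A->plug->H->R->D->L->B->refl->H->L'->B->R'->G->plug->E
Char 7 ('D'): step: R->2, L=5; D->plug->D->R->H->L->F->refl->G->L'->F->R'->E->plug->G
Char 8 ('C'): step: R->3, L=5; C->plug->C->R->G->L->A->refl->D->L'->C->R'->H->plug->A
Char 9 ('B'): step: R->4, L=5; B->plug->B->R->F->L->G->refl->F->L'->H->R'->F->plug->F
Char 10 ('H'): step: R->5, L=5; H->plug->A->R->E->L->E->refl->C->L'->A->R'->F->plug->F

Answer: EHBBDEGAFF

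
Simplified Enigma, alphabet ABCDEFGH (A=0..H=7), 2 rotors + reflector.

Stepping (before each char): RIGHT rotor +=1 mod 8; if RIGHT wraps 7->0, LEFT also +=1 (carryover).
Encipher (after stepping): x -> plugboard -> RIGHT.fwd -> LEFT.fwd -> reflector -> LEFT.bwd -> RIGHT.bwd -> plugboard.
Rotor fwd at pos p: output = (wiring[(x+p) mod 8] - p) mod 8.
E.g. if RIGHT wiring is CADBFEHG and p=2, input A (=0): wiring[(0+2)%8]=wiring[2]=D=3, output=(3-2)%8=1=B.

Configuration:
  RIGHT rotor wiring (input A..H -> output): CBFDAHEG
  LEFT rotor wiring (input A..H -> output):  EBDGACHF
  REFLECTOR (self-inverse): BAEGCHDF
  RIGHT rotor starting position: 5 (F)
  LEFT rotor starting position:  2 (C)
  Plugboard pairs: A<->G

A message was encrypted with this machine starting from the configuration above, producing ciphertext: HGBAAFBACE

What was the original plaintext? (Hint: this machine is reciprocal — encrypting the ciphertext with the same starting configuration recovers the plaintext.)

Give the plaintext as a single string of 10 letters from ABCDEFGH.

Char 1 ('H'): step: R->6, L=2; H->plug->H->R->B->L->E->refl->C->L'->G->R'->A->plug->G
Char 2 ('G'): step: R->7, L=2; G->plug->A->R->H->L->H->refl->F->L'->E->R'->E->plug->E
Char 3 ('B'): step: R->0, L->3 (L advanced); B->plug->B->R->B->L->F->refl->H->L'->C->R'->A->plug->G
Char 4 ('A'): step: R->1, L=3; A->plug->G->R->F->L->B->refl->A->L'->H->R'->D->plug->D
Char 5 ('A'): step: R->2, L=3; A->plug->G->R->A->L->D->refl->G->L'->G->R'->C->plug->C
Char 6 ('F'): step: R->3, L=3; F->plug->F->R->H->L->A->refl->B->L'->F->R'->B->plug->B
Char 7 ('B'): step: R->4, L=3; B->plug->B->R->D->L->E->refl->C->L'->E->R'->A->plug->G
Char 8 ('A'): step: R->5, L=3; A->plug->G->R->G->L->G->refl->D->L'->A->R'->F->plug->F
Char 9 ('C'): step: R->6, L=3; C->plug->C->R->E->L->C->refl->E->L'->D->R'->D->plug->D
Char 10 ('E'): step: R->7, L=3; E->plug->E->R->E->L->C->refl->E->L'->D->R'->B->plug->B

Answer: GEGDCBGFDB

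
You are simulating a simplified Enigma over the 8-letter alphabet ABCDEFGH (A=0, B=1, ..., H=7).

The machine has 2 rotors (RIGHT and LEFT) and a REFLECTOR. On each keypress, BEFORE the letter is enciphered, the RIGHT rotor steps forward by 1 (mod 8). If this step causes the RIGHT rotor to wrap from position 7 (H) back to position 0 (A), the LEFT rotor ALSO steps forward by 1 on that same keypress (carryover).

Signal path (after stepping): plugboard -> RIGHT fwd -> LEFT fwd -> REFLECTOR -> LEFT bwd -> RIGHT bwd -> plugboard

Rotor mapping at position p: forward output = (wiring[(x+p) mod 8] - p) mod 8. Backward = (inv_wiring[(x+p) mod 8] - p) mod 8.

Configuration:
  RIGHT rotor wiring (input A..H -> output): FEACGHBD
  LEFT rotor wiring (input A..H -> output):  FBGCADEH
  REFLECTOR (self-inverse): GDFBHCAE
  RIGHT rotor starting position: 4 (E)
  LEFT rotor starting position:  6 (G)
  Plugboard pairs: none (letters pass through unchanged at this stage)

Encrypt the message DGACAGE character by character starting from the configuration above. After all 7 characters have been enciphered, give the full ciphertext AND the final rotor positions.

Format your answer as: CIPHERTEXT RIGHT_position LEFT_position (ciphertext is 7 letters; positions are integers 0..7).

Char 1 ('D'): step: R->5, L=6; D->plug->D->R->A->L->G->refl->A->L'->E->R'->B->plug->B
Char 2 ('G'): step: R->6, L=6; G->plug->G->R->A->L->G->refl->A->L'->E->R'->F->plug->F
Char 3 ('A'): step: R->7, L=6; A->plug->A->R->E->L->A->refl->G->L'->A->R'->G->plug->G
Char 4 ('C'): step: R->0, L->7 (L advanced); C->plug->C->R->A->L->A->refl->G->L'->B->R'->G->plug->G
Char 5 ('A'): step: R->1, L=7; A->plug->A->R->D->L->H->refl->E->L'->G->R'->E->plug->E
Char 6 ('G'): step: R->2, L=7; G->plug->G->R->D->L->H->refl->E->L'->G->R'->A->plug->A
Char 7 ('E'): step: R->3, L=7; E->plug->E->R->A->L->A->refl->G->L'->B->R'->G->plug->G
Final: ciphertext=BFGGEAG, RIGHT=3, LEFT=7

Answer: BFGGEAG 3 7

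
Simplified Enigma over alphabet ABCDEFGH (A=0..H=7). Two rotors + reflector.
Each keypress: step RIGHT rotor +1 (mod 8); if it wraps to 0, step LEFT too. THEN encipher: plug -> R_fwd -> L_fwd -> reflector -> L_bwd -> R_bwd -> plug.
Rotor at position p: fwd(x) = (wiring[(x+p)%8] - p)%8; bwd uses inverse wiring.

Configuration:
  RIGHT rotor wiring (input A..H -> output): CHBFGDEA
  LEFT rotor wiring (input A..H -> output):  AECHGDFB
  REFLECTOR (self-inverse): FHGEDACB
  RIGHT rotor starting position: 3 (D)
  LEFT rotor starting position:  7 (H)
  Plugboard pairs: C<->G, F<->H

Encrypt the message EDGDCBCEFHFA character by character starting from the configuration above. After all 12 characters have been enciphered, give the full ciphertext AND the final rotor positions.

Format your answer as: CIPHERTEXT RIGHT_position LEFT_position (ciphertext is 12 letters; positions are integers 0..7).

Char 1 ('E'): step: R->4, L=7; E->plug->E->R->G->L->E->refl->D->L'->D->R'->F->plug->H
Char 2 ('D'): step: R->5, L=7; D->plug->D->R->F->L->H->refl->B->L'->B->R'->H->plug->F
Char 3 ('G'): step: R->6, L=7; G->plug->C->R->E->L->A->refl->F->L'->C->R'->B->plug->B
Char 4 ('D'): step: R->7, L=7; D->plug->D->R->C->L->F->refl->A->L'->E->R'->G->plug->C
Char 5 ('C'): step: R->0, L->0 (L advanced); C->plug->G->R->E->L->G->refl->C->L'->C->R'->A->plug->A
Char 6 ('B'): step: R->1, L=0; B->plug->B->R->A->L->A->refl->F->L'->G->R'->A->plug->A
Char 7 ('C'): step: R->2, L=0; C->plug->G->R->A->L->A->refl->F->L'->G->R'->F->plug->H
Char 8 ('E'): step: R->3, L=0; E->plug->E->R->F->L->D->refl->E->L'->B->R'->D->plug->D
Char 9 ('F'): step: R->4, L=0; F->plug->H->R->B->L->E->refl->D->L'->F->R'->G->plug->C
Char 10 ('H'): step: R->5, L=0; H->plug->F->R->E->L->G->refl->C->L'->C->R'->E->plug->E
Char 11 ('F'): step: R->6, L=0; F->plug->H->R->F->L->D->refl->E->L'->B->R'->D->plug->D
Char 12 ('A'): step: R->7, L=0; A->plug->A->R->B->L->E->refl->D->L'->F->R'->H->plug->F
Final: ciphertext=HFBCAAHDCEDF, RIGHT=7, LEFT=0

Answer: HFBCAAHDCEDF 7 0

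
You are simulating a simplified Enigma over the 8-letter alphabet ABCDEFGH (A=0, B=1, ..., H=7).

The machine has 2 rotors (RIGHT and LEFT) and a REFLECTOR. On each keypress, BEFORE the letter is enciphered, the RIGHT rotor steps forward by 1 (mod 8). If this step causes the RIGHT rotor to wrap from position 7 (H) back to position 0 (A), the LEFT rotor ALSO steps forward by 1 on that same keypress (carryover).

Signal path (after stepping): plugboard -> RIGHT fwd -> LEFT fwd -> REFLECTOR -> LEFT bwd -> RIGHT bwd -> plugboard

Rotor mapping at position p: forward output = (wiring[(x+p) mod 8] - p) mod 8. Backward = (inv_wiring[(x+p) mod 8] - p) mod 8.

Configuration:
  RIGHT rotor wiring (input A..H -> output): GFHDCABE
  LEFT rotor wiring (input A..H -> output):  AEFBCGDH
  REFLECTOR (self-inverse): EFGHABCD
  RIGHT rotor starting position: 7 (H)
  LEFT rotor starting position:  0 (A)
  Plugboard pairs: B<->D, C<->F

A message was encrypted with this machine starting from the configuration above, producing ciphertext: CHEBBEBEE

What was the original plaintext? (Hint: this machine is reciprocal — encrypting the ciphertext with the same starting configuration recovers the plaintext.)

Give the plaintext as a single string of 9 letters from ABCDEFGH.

Answer: FDFFHFFCB

Derivation:
Char 1 ('C'): step: R->0, L->1 (L advanced); C->plug->F->R->A->L->D->refl->H->L'->H->R'->C->plug->F
Char 2 ('H'): step: R->1, L=1; H->plug->H->R->F->L->C->refl->G->L'->G->R'->B->plug->D
Char 3 ('E'): step: R->2, L=1; E->plug->E->R->H->L->H->refl->D->L'->A->R'->C->plug->F
Char 4 ('B'): step: R->3, L=1; B->plug->D->R->G->L->G->refl->C->L'->F->R'->C->plug->F
Char 5 ('B'): step: R->4, L=1; B->plug->D->R->A->L->D->refl->H->L'->H->R'->H->plug->H
Char 6 ('E'): step: R->5, L=1; E->plug->E->R->A->L->D->refl->H->L'->H->R'->C->plug->F
Char 7 ('B'): step: R->6, L=1; B->plug->D->R->H->L->H->refl->D->L'->A->R'->C->plug->F
Char 8 ('E'): step: R->7, L=1; E->plug->E->R->E->L->F->refl->B->L'->D->R'->F->plug->C
Char 9 ('E'): step: R->0, L->2 (L advanced); E->plug->E->R->C->L->A->refl->E->L'->D->R'->D->plug->B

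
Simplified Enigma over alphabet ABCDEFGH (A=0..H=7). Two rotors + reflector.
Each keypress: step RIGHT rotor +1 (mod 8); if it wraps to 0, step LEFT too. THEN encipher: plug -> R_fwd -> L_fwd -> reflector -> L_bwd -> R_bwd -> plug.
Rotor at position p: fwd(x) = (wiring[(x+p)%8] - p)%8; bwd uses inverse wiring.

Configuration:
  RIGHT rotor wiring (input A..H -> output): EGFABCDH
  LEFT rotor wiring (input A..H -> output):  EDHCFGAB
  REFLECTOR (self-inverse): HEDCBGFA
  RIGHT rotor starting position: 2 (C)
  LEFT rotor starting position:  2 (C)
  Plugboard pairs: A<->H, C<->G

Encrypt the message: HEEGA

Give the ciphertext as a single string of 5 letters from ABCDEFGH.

Char 1 ('H'): step: R->3, L=2; H->plug->A->R->F->L->H->refl->A->L'->B->R'->F->plug->F
Char 2 ('E'): step: R->4, L=2; E->plug->E->R->A->L->F->refl->G->L'->E->R'->H->plug->A
Char 3 ('E'): step: R->5, L=2; E->plug->E->R->B->L->A->refl->H->L'->F->R'->A->plug->H
Char 4 ('G'): step: R->6, L=2; G->plug->C->R->G->L->C->refl->D->L'->C->R'->F->plug->F
Char 5 ('A'): step: R->7, L=2; A->plug->H->R->E->L->G->refl->F->L'->A->R'->A->plug->H

Answer: FAHFH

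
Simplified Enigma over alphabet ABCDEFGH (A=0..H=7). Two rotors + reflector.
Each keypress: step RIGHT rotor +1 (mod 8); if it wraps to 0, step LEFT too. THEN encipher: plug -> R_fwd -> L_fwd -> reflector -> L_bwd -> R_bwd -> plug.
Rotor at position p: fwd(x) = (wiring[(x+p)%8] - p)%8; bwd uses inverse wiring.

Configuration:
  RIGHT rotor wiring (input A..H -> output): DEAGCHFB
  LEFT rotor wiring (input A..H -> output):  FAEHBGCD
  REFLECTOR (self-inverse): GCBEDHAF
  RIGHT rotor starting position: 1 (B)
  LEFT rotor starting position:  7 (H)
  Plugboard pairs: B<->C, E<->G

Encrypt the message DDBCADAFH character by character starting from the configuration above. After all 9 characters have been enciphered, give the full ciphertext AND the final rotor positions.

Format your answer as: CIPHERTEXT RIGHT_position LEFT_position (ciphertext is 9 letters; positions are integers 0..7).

Char 1 ('D'): step: R->2, L=7; D->plug->D->R->F->L->C->refl->B->L'->C->R'->H->plug->H
Char 2 ('D'): step: R->3, L=7; D->plug->D->R->C->L->B->refl->C->L'->F->R'->H->plug->H
Char 3 ('B'): step: R->4, L=7; B->plug->C->R->B->L->G->refl->A->L'->E->R'->G->plug->E
Char 4 ('C'): step: R->5, L=7; C->plug->B->R->A->L->E->refl->D->L'->H->R'->E->plug->G
Char 5 ('A'): step: R->6, L=7; A->plug->A->R->H->L->D->refl->E->L'->A->R'->F->plug->F
Char 6 ('D'): step: R->7, L=7; D->plug->D->R->B->L->G->refl->A->L'->E->R'->B->plug->C
Char 7 ('A'): step: R->0, L->0 (L advanced); A->plug->A->R->D->L->H->refl->F->L'->A->R'->C->plug->B
Char 8 ('F'): step: R->1, L=0; F->plug->F->R->E->L->B->refl->C->L'->G->R'->E->plug->G
Char 9 ('H'): step: R->2, L=0; H->plug->H->R->C->L->E->refl->D->L'->H->R'->F->plug->F
Final: ciphertext=HHEGFCBGF, RIGHT=2, LEFT=0

Answer: HHEGFCBGF 2 0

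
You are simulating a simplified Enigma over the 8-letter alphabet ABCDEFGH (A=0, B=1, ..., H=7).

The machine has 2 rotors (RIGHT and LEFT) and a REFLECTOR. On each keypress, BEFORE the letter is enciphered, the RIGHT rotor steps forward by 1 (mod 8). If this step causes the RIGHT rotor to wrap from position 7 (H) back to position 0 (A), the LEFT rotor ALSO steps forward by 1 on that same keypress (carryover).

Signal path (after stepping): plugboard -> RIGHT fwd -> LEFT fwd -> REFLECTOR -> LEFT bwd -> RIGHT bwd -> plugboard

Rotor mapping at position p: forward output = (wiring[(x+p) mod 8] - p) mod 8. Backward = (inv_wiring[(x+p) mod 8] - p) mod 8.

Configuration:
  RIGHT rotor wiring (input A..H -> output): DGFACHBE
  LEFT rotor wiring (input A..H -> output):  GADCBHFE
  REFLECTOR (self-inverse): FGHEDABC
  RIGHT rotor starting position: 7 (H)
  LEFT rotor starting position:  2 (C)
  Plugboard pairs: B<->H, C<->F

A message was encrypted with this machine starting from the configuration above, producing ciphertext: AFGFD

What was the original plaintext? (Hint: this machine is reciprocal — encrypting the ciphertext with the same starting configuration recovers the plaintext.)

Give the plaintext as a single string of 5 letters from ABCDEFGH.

Char 1 ('A'): step: R->0, L->3 (L advanced); A->plug->A->R->D->L->C->refl->H->L'->A->R'->D->plug->D
Char 2 ('F'): step: R->1, L=3; F->plug->C->R->H->L->A->refl->F->L'->G->R'->E->plug->E
Char 3 ('G'): step: R->2, L=3; G->plug->G->R->B->L->G->refl->B->L'->E->R'->H->plug->B
Char 4 ('F'): step: R->3, L=3; F->plug->C->R->E->L->B->refl->G->L'->B->R'->E->plug->E
Char 5 ('D'): step: R->4, L=3; D->plug->D->R->A->L->H->refl->C->L'->D->R'->B->plug->H

Answer: DEBEH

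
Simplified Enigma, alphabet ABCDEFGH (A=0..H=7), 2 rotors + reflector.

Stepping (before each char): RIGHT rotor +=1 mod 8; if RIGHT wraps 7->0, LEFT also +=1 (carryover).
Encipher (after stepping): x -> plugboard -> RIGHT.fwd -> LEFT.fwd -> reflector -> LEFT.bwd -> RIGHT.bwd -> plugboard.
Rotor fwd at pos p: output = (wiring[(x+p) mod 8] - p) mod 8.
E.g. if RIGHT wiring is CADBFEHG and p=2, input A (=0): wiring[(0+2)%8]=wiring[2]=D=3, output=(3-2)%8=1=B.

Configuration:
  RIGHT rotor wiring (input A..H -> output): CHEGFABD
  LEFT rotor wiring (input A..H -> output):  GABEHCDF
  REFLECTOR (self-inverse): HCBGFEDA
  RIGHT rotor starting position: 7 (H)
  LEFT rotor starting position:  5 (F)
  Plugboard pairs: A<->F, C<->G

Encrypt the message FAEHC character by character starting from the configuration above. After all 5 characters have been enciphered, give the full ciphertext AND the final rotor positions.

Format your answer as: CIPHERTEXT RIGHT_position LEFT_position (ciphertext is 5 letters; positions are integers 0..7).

Char 1 ('F'): step: R->0, L->6 (L advanced); F->plug->A->R->C->L->A->refl->H->L'->B->R'->G->plug->C
Char 2 ('A'): step: R->1, L=6; A->plug->F->R->A->L->F->refl->E->L'->H->R'->E->plug->E
Char 3 ('E'): step: R->2, L=6; E->plug->E->R->H->L->E->refl->F->L'->A->R'->G->plug->C
Char 4 ('H'): step: R->3, L=6; H->plug->H->R->B->L->H->refl->A->L'->C->R'->B->plug->B
Char 5 ('C'): step: R->4, L=6; C->plug->G->R->A->L->F->refl->E->L'->H->R'->D->plug->D
Final: ciphertext=CECBD, RIGHT=4, LEFT=6

Answer: CECBD 4 6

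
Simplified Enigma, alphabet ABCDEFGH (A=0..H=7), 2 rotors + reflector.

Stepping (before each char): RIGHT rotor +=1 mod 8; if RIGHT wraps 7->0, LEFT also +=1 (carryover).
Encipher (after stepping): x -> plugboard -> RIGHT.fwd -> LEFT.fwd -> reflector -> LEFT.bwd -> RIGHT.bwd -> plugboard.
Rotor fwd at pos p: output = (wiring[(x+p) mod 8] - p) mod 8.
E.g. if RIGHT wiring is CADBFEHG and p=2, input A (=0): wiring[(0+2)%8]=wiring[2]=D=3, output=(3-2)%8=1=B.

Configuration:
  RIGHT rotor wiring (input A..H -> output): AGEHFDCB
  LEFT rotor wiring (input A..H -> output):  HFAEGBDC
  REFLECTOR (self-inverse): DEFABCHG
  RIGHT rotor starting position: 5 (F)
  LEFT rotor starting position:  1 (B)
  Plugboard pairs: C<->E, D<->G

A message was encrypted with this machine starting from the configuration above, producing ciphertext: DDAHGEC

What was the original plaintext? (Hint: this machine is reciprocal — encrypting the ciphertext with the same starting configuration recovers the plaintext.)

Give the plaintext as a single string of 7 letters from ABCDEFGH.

Char 1 ('D'): step: R->6, L=1; D->plug->G->R->H->L->G->refl->H->L'->B->R'->F->plug->F
Char 2 ('D'): step: R->7, L=1; D->plug->G->R->E->L->A->refl->D->L'->C->R'->A->plug->A
Char 3 ('A'): step: R->0, L->2 (L advanced); A->plug->A->R->A->L->G->refl->H->L'->D->R'->F->plug->F
Char 4 ('H'): step: R->1, L=2; H->plug->H->R->H->L->D->refl->A->L'->F->R'->A->plug->A
Char 5 ('G'): step: R->2, L=2; G->plug->D->R->B->L->C->refl->F->L'->G->R'->G->plug->D
Char 6 ('E'): step: R->3, L=2; E->plug->C->R->A->L->G->refl->H->L'->D->R'->G->plug->D
Char 7 ('C'): step: R->4, L=2; C->plug->E->R->E->L->B->refl->E->L'->C->R'->F->plug->F

Answer: FAFADDF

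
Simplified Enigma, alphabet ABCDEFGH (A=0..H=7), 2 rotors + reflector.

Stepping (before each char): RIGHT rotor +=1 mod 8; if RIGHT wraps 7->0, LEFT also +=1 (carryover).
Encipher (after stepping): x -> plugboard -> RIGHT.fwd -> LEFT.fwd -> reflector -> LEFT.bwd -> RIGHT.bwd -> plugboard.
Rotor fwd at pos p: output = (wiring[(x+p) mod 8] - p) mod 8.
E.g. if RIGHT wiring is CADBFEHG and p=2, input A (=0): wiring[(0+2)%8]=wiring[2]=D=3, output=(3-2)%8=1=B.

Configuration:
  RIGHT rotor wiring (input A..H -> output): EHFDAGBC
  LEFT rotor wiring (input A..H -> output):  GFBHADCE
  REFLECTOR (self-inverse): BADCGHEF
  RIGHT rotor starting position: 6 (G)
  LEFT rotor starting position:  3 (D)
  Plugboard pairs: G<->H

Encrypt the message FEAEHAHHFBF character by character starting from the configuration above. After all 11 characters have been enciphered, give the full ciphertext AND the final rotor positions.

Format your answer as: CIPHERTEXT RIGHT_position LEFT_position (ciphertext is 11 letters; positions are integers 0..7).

Char 1 ('F'): step: R->7, L=3; F->plug->F->R->B->L->F->refl->H->L'->D->R'->A->plug->A
Char 2 ('E'): step: R->0, L->4 (L advanced); E->plug->E->R->A->L->E->refl->G->L'->C->R'->H->plug->G
Char 3 ('A'): step: R->1, L=4; A->plug->A->R->G->L->F->refl->H->L'->B->R'->G->plug->H
Char 4 ('E'): step: R->2, L=4; E->plug->E->R->H->L->D->refl->C->L'->E->R'->D->plug->D
Char 5 ('H'): step: R->3, L=4; H->plug->G->R->E->L->C->refl->D->L'->H->R'->E->plug->E
Char 6 ('A'): step: R->4, L=4; A->plug->A->R->E->L->C->refl->D->L'->H->R'->H->plug->G
Char 7 ('H'): step: R->5, L=4; H->plug->G->R->G->L->F->refl->H->L'->B->R'->A->plug->A
Char 8 ('H'): step: R->6, L=4; H->plug->G->R->C->L->G->refl->E->L'->A->R'->H->plug->G
Char 9 ('F'): step: R->7, L=4; F->plug->F->R->B->L->H->refl->F->L'->G->R'->D->plug->D
Char 10 ('B'): step: R->0, L->5 (L advanced); B->plug->B->R->H->L->D->refl->C->L'->G->R'->F->plug->F
Char 11 ('F'): step: R->1, L=5; F->plug->F->R->A->L->G->refl->E->L'->F->R'->E->plug->E
Final: ciphertext=AGHDEGAGDFE, RIGHT=1, LEFT=5

Answer: AGHDEGAGDFE 1 5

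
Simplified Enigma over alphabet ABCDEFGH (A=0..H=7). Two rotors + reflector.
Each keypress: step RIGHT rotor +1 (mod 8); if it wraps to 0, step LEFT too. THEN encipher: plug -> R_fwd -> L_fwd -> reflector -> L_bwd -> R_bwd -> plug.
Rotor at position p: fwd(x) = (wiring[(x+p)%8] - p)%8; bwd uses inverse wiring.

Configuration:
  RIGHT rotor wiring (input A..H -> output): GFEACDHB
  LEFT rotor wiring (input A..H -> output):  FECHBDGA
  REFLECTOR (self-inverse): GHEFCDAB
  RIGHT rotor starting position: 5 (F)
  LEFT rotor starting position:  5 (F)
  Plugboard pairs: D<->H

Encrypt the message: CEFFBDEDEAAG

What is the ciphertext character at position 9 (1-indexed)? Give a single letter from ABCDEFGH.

Char 1 ('C'): step: R->6, L=5; C->plug->C->R->A->L->G->refl->A->L'->D->R'->B->plug->B
Char 2 ('E'): step: R->7, L=5; E->plug->E->R->B->L->B->refl->H->L'->E->R'->G->plug->G
Char 3 ('F'): step: R->0, L->6 (L advanced); F->plug->F->R->D->L->G->refl->A->L'->A->R'->D->plug->H
Char 4 ('F'): step: R->1, L=6; F->plug->F->R->G->L->D->refl->F->L'->H->R'->C->plug->C
Char 5 ('B'): step: R->2, L=6; B->plug->B->R->G->L->D->refl->F->L'->H->R'->F->plug->F
Char 6 ('D'): step: R->3, L=6; D->plug->H->R->B->L->C->refl->E->L'->E->R'->D->plug->H
Char 7 ('E'): step: R->4, L=6; E->plug->E->R->C->L->H->refl->B->L'->F->R'->D->plug->H
Char 8 ('D'): step: R->5, L=6; D->plug->H->R->F->L->B->refl->H->L'->C->R'->B->plug->B
Char 9 ('E'): step: R->6, L=6; E->plug->E->R->G->L->D->refl->F->L'->H->R'->D->plug->H

H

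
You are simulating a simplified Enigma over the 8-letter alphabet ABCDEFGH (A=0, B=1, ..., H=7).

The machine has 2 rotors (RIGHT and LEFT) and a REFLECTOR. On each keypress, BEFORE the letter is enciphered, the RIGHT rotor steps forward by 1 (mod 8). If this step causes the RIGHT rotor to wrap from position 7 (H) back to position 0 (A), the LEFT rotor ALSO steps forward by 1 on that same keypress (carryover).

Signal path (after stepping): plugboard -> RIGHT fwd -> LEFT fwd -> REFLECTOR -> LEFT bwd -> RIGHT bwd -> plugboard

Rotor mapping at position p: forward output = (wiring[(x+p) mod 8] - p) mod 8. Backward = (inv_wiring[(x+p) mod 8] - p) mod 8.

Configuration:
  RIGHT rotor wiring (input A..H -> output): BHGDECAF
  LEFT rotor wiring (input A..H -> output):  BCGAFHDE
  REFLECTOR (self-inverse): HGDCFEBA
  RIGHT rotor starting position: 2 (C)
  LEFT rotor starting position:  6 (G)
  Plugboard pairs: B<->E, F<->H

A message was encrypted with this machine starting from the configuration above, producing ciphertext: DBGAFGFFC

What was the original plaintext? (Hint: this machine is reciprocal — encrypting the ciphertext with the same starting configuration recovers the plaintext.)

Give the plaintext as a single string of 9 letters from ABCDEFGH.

Answer: BGDHDEHAA

Derivation:
Char 1 ('D'): step: R->3, L=6; D->plug->D->R->F->L->C->refl->D->L'->C->R'->E->plug->B
Char 2 ('B'): step: R->4, L=6; B->plug->E->R->F->L->C->refl->D->L'->C->R'->G->plug->G
Char 3 ('G'): step: R->5, L=6; G->plug->G->R->G->L->H->refl->A->L'->E->R'->D->plug->D
Char 4 ('A'): step: R->6, L=6; A->plug->A->R->C->L->D->refl->C->L'->F->R'->F->plug->H
Char 5 ('F'): step: R->7, L=6; F->plug->H->R->B->L->G->refl->B->L'->H->R'->D->plug->D
Char 6 ('G'): step: R->0, L->7 (L advanced); G->plug->G->R->A->L->F->refl->E->L'->H->R'->B->plug->E
Char 7 ('F'): step: R->1, L=7; F->plug->H->R->A->L->F->refl->E->L'->H->R'->F->plug->H
Char 8 ('F'): step: R->2, L=7; F->plug->H->R->F->L->G->refl->B->L'->E->R'->A->plug->A
Char 9 ('C'): step: R->3, L=7; C->plug->C->R->H->L->E->refl->F->L'->A->R'->A->plug->A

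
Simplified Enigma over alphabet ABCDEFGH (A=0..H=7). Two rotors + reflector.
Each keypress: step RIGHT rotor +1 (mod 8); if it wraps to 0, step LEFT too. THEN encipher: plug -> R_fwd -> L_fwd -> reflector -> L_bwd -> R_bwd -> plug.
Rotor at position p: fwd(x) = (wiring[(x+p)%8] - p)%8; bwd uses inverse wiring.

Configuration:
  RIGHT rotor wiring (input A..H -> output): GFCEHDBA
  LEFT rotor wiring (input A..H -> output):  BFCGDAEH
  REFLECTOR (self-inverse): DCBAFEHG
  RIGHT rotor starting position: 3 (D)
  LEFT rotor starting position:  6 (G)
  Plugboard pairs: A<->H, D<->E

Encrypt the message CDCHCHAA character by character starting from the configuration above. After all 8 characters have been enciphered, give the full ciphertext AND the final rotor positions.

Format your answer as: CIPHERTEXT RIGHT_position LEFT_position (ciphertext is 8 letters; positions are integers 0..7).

Char 1 ('C'): step: R->4, L=6; C->plug->C->R->F->L->A->refl->D->L'->C->R'->E->plug->D
Char 2 ('D'): step: R->5, L=6; D->plug->E->R->A->L->G->refl->H->L'->D->R'->C->plug->C
Char 3 ('C'): step: R->6, L=6; C->plug->C->R->A->L->G->refl->H->L'->D->R'->A->plug->H
Char 4 ('H'): step: R->7, L=6; H->plug->A->R->B->L->B->refl->C->L'->H->R'->B->plug->B
Char 5 ('C'): step: R->0, L->7 (L advanced); C->plug->C->R->C->L->G->refl->H->L'->E->R'->D->plug->E
Char 6 ('H'): step: R->1, L=7; H->plug->A->R->E->L->H->refl->G->L'->C->R'->E->plug->D
Char 7 ('A'): step: R->2, L=7; A->plug->H->R->D->L->D->refl->A->L'->A->R'->A->plug->H
Char 8 ('A'): step: R->3, L=7; A->plug->H->R->H->L->F->refl->E->L'->F->R'->E->plug->D
Final: ciphertext=DCHBEDHD, RIGHT=3, LEFT=7

Answer: DCHBEDHD 3 7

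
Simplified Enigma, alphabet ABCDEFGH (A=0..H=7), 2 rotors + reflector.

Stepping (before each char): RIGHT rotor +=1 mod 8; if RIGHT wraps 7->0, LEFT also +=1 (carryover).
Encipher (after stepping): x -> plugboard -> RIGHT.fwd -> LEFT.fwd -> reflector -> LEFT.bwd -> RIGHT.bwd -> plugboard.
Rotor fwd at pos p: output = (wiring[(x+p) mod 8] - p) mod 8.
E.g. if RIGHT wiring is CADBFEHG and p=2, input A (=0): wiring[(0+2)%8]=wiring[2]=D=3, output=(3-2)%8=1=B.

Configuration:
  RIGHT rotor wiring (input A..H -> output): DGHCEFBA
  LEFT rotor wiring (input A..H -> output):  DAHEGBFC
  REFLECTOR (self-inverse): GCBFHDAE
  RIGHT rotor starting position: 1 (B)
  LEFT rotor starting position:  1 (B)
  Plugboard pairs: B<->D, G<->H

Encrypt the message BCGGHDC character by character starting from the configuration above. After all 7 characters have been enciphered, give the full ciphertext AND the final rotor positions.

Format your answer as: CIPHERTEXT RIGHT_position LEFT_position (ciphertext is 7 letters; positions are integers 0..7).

Char 1 ('B'): step: R->2, L=1; B->plug->D->R->D->L->F->refl->D->L'->C->R'->C->plug->C
Char 2 ('C'): step: R->3, L=1; C->plug->C->R->C->L->D->refl->F->L'->D->R'->G->plug->H
Char 3 ('G'): step: R->4, L=1; G->plug->H->R->G->L->B->refl->C->L'->H->R'->E->plug->E
Char 4 ('G'): step: R->5, L=1; G->plug->H->R->H->L->C->refl->B->L'->G->R'->D->plug->B
Char 5 ('H'): step: R->6, L=1; H->plug->G->R->G->L->B->refl->C->L'->H->R'->H->plug->G
Char 6 ('D'): step: R->7, L=1; D->plug->B->R->E->L->A->refl->G->L'->B->R'->A->plug->A
Char 7 ('C'): step: R->0, L->2 (L advanced); C->plug->C->R->H->L->G->refl->A->L'->F->R'->F->plug->F
Final: ciphertext=CHEBGAF, RIGHT=0, LEFT=2

Answer: CHEBGAF 0 2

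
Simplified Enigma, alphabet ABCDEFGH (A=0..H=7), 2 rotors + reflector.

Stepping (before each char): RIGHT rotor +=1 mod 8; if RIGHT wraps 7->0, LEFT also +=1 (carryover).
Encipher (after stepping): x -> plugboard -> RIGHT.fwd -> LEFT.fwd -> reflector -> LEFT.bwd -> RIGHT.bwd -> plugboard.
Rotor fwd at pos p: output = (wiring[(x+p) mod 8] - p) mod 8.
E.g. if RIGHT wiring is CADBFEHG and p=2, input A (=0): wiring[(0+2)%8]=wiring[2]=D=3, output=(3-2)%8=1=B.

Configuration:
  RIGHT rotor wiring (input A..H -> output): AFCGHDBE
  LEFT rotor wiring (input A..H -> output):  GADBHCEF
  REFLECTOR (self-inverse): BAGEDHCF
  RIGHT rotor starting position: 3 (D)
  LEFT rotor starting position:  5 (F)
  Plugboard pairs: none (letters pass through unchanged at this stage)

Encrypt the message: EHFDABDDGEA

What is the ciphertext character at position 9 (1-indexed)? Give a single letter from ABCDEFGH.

Char 1 ('E'): step: R->4, L=5; E->plug->E->R->E->L->D->refl->E->L'->G->R'->G->plug->G
Char 2 ('H'): step: R->5, L=5; H->plug->H->R->C->L->A->refl->B->L'->D->R'->D->plug->D
Char 3 ('F'): step: R->6, L=5; F->plug->F->R->A->L->F->refl->H->L'->B->R'->G->plug->G
Char 4 ('D'): step: R->7, L=5; D->plug->D->R->D->L->B->refl->A->L'->C->R'->H->plug->H
Char 5 ('A'): step: R->0, L->6 (L advanced); A->plug->A->R->A->L->G->refl->C->L'->D->R'->F->plug->F
Char 6 ('B'): step: R->1, L=6; B->plug->B->R->B->L->H->refl->F->L'->E->R'->A->plug->A
Char 7 ('D'): step: R->2, L=6; D->plug->D->R->B->L->H->refl->F->L'->E->R'->B->plug->B
Char 8 ('D'): step: R->3, L=6; D->plug->D->R->G->L->B->refl->A->L'->C->R'->G->plug->G
Char 9 ('G'): step: R->4, L=6; G->plug->G->R->G->L->B->refl->A->L'->C->R'->H->plug->H

H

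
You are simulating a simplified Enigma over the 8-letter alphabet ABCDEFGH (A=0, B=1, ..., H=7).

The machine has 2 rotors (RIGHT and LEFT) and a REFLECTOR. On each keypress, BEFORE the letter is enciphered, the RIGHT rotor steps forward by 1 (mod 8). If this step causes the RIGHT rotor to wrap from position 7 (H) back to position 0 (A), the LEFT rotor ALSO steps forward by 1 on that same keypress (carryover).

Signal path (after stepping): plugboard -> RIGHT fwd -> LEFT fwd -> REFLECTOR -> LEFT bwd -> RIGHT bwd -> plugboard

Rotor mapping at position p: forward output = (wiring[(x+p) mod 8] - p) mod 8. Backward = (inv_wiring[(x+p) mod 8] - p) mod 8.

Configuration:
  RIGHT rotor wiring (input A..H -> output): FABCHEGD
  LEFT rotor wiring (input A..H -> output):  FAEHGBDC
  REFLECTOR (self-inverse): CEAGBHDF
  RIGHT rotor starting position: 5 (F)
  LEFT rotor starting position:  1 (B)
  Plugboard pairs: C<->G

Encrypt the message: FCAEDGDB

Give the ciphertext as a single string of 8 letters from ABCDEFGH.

Char 1 ('F'): step: R->6, L=1; F->plug->F->R->E->L->A->refl->C->L'->F->R'->B->plug->B
Char 2 ('C'): step: R->7, L=1; C->plug->G->R->F->L->C->refl->A->L'->E->R'->A->plug->A
Char 3 ('A'): step: R->0, L->2 (L advanced); A->plug->A->R->F->L->A->refl->C->L'->A->R'->B->plug->B
Char 4 ('E'): step: R->1, L=2; E->plug->E->R->D->L->H->refl->F->L'->B->R'->C->plug->G
Char 5 ('D'): step: R->2, L=2; D->plug->D->R->C->L->E->refl->B->L'->E->R'->E->plug->E
Char 6 ('G'): step: R->3, L=2; G->plug->C->R->B->L->F->refl->H->L'->D->R'->D->plug->D
Char 7 ('D'): step: R->4, L=2; D->plug->D->R->H->L->G->refl->D->L'->G->R'->H->plug->H
Char 8 ('B'): step: R->5, L=2; B->plug->B->R->B->L->F->refl->H->L'->D->R'->E->plug->E

Answer: BABGEDHE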